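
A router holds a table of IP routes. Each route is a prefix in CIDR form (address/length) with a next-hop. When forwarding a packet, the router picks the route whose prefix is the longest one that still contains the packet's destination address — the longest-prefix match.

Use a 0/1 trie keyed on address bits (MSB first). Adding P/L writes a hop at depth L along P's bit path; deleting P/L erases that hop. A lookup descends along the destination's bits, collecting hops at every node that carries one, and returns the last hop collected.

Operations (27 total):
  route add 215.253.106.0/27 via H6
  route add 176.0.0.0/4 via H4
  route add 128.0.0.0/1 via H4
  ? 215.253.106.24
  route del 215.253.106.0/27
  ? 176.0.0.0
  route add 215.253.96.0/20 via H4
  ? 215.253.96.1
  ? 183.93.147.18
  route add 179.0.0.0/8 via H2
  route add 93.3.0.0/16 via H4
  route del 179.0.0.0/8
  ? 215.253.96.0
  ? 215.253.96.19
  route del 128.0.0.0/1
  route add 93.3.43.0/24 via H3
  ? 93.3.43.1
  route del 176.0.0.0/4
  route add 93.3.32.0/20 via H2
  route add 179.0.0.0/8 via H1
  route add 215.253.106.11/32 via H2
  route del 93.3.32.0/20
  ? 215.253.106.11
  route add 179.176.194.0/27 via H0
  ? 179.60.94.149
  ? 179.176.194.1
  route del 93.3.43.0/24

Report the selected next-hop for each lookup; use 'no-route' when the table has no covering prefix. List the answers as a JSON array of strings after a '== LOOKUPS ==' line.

Process each operation:
  + 215.253.106.0/27 (H6) depth=27
  + 176.0.0.0/4 (H4) depth=4
  + 128.0.0.0/1 (H4) depth=1
  Q 215.253.106.24: descend 110101111111110101101010000 ; hops seen [H4,H6] ; pick H6
  del 215.253.106.0/27 (clear depth 27)
  Q 176.0.0.0: descend 1011 ; hops seen [H4,H4] ; pick H4
  + 215.253.96.0/20 (H4) depth=20
  Q 215.253.96.1: descend 11010111111111010110 ; hops seen [H4,H4] ; pick H4
  Q 183.93.147.18: descend 1011 ; hops seen [H4,H4] ; pick H4
  + 179.0.0.0/8 (H2) depth=8
  + 93.3.0.0/16 (H4) depth=16
  del 179.0.0.0/8 (clear depth 8)
  Q 215.253.96.0: descend 11010111111111010110 ; hops seen [H4,H4] ; pick H4
  Q 215.253.96.19: descend 11010111111111010110 ; hops seen [H4,H4] ; pick H4
  del 128.0.0.0/1 (clear depth 1)
  + 93.3.43.0/24 (H3) depth=24
  Q 93.3.43.1: descend 010111010000001100101011 ; hops seen [H4,H3] ; pick H3
  del 176.0.0.0/4 (clear depth 4)
  + 93.3.32.0/20 (H2) depth=20
  + 179.0.0.0/8 (H1) depth=8
  + 215.253.106.11/32 (H2) depth=32
  del 93.3.32.0/20 (clear depth 20)
  Q 215.253.106.11: descend 11010111111111010110101000001011 ; hops seen [H4,H2] ; pick H2
  + 179.176.194.0/27 (H0) depth=27
  Q 179.60.94.149: descend 10110011 ; hops seen [H1] ; pick H1
  Q 179.176.194.1: descend 101100111011000011000010000 ; hops seen [H1,H0] ; pick H0
  del 93.3.43.0/24 (clear depth 24)

== LOOKUPS ==
["H6","H4","H4","H4","H4","H4","H3","H2","H1","H0"]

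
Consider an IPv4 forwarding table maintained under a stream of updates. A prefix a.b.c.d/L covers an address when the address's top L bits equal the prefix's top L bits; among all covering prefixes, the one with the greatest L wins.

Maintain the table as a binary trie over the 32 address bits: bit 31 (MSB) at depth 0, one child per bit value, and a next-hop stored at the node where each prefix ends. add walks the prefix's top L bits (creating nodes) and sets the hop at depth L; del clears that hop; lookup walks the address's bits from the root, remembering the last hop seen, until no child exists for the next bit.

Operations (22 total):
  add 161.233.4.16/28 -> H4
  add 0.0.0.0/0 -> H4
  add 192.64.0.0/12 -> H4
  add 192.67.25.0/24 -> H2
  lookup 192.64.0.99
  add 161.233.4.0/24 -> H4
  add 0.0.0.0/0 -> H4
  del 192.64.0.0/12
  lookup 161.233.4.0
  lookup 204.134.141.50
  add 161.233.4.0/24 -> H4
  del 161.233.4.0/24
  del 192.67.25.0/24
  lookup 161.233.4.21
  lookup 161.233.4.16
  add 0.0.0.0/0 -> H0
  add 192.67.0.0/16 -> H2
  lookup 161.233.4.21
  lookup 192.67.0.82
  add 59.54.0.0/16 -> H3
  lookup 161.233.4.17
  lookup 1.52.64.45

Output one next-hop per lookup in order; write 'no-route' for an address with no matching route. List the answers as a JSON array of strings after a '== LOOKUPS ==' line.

Trace:
  add 161.233.4.16/28 -> H4 at depth 28
  add 0.0.0.0/0 -> H4 at depth 0
  add 192.64.0.0/12 -> H4 at depth 12
  add 192.67.25.0/24 -> H2 at depth 24
  Q 192.64.0.99: descend 11000000010000 ; hops seen [H4,H4] ; pick H4
  add 161.233.4.0/24 -> H4 at depth 24
  add 0.0.0.0/0 -> H4 at depth 0
  del 192.64.0.0/12 (clear depth 12)
  Q 161.233.4.0: descend 101000011110100100000100000 ; hops seen [H4,H4] ; pick H4
  Q 204.134.141.50: descend 1100 ; hops seen [H4] ; pick H4
  add 161.233.4.0/24 -> H4 at depth 24
  del 161.233.4.0/24 (clear depth 24)
  del 192.67.25.0/24 (clear depth 24)
  Q 161.233.4.21: descend 1010000111101001000001000001 ; hops seen [H4,H4] ; pick H4
  Q 161.233.4.16: descend 1010000111101001000001000001 ; hops seen [H4,H4] ; pick H4
  add 0.0.0.0/0 -> H0 at depth 0
  add 192.67.0.0/16 -> H2 at depth 16
  Q 161.233.4.21: descend 1010000111101001000001000001 ; hops seen [H0,H4] ; pick H4
  Q 192.67.0.82: descend 1100000001000011000 ; hops seen [H0,H2] ; pick H2
  add 59.54.0.0/16 -> H3 at depth 16
  Q 161.233.4.17: descend 1010000111101001000001000001 ; hops seen [H0,H4] ; pick H4
  Q 1.52.64.45: descend 00 ; hops seen [H0] ; pick H0

== LOOKUPS ==
["H4","H4","H4","H4","H4","H4","H2","H4","H0"]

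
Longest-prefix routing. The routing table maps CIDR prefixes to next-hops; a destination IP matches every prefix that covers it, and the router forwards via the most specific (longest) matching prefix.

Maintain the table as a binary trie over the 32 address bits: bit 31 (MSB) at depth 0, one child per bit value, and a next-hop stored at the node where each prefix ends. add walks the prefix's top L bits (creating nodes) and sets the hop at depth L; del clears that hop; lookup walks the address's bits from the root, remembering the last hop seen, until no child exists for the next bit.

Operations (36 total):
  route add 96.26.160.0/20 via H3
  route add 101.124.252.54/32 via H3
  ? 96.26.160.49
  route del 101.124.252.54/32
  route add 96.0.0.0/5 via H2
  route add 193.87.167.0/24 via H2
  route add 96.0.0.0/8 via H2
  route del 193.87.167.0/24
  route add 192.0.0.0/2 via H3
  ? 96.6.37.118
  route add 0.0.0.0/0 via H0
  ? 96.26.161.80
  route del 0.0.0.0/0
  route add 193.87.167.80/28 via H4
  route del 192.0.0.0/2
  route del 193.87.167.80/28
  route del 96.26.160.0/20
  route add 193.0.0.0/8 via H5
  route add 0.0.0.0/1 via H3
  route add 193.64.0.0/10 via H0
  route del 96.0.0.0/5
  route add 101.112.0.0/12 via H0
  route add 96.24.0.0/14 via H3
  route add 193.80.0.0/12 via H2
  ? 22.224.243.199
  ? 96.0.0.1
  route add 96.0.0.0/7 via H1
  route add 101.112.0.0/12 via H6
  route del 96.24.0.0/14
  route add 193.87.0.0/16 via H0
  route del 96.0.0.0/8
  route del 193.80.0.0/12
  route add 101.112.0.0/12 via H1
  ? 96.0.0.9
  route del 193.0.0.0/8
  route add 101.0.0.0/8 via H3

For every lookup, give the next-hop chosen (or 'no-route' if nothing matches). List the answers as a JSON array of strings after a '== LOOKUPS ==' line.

Process each operation:
  + 96.26.160.0/20 (H3) depth=20
  + 101.124.252.54/32 (H3) depth=32
  lookup 96.26.160.49: bits 01100000000110101010 walk d0:-→d1:-→d2:-→d3:-→d4:-→d5:-→d6:-→d7:-→d8:-→d9:-→d10:-→d11:-→d12:-→d13:-→d14:-→d15:-→d16:-→d17:-→d18:-→d19:-→d20:H3 -> H3
  del 101.124.252.54/32 (clear depth 32)
  + 96.0.0.0/5 (H2) depth=5
  + 193.87.167.0/24 (H2) depth=24
  + 96.0.0.0/8 (H2) depth=8
  del 193.87.167.0/24 (clear depth 24)
  + 192.0.0.0/2 (H3) depth=2
  lookup 96.6.37.118: bits 01100000000 walk d0:-→d1:-→d2:-→d3:-→d4:-→d5:H2→d6:-→d7:-→d8:H2→d9:-→d10:-→d11:- -> H2
  + 0.0.0.0/0 (H0) depth=0
  lookup 96.26.161.80: bits 01100000000110101010 walk d0:H0→d1:-→d2:-→d3:-→d4:-→d5:H2→d6:-→d7:-→d8:H2→d9:-→d10:-→d11:-→d12:-→d13:-→d14:-→d15:-→d16:-→d17:-→d18:-→d19:-→d20:H3 -> H3
  del 0.0.0.0/0 (clear depth 0)
  + 193.87.167.80/28 (H4) depth=28
  del 192.0.0.0/2 (clear depth 2)
  del 193.87.167.80/28 (clear depth 28)
  del 96.26.160.0/20 (clear depth 20)
  + 193.0.0.0/8 (H5) depth=8
  + 0.0.0.0/1 (H3) depth=1
  + 193.64.0.0/10 (H0) depth=10
  del 96.0.0.0/5 (clear depth 5)
  + 101.112.0.0/12 (H0) depth=12
  + 96.24.0.0/14 (H3) depth=14
  + 193.80.0.0/12 (H2) depth=12
  lookup 22.224.243.199: bits 0 walk d0:-→d1:H3 -> H3
  lookup 96.0.0.1: bits 01100000000 walk d0:-→d1:H3→d2:-→d3:-→d4:-→d5:-→d6:-→d7:-→d8:H2→d9:-→d10:-→d11:- -> H2
  + 96.0.0.0/7 (H1) depth=7
  + 101.112.0.0/12 (H6) depth=12
  del 96.24.0.0/14 (clear depth 14)
  + 193.87.0.0/16 (H0) depth=16
  del 96.0.0.0/8 (clear depth 8)
  del 193.80.0.0/12 (clear depth 12)
  + 101.112.0.0/12 (H1) depth=12
  lookup 96.0.0.9: bits 01100000000 walk d0:-→d1:H3→d2:-→d3:-→d4:-→d5:-→d6:-→d7:H1→d8:-→d9:-→d10:-→d11:- -> H1
  del 193.0.0.0/8 (clear depth 8)
  + 101.0.0.0/8 (H3) depth=8

== LOOKUPS ==
["H3","H2","H3","H3","H2","H1"]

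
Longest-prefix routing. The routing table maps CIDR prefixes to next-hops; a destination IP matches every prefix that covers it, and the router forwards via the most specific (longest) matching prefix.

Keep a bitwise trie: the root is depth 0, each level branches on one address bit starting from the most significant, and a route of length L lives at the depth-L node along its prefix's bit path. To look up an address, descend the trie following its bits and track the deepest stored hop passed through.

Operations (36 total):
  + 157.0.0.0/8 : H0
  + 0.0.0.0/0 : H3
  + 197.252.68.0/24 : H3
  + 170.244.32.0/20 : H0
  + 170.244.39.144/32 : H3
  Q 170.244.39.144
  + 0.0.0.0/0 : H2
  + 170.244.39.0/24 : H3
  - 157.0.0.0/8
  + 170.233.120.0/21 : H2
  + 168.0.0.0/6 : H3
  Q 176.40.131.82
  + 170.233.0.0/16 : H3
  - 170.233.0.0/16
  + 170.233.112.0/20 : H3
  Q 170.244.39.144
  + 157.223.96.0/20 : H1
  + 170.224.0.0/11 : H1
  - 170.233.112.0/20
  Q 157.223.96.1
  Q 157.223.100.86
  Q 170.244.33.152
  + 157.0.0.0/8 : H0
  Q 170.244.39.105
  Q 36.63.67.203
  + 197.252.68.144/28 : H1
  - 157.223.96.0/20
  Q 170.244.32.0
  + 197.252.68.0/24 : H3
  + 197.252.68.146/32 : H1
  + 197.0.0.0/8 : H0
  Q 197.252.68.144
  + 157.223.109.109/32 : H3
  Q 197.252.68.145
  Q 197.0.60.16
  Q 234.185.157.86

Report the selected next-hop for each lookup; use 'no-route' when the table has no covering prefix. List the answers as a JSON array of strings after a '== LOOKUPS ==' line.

Trace:
  + 157.0.0.0/8 (H0) depth=8
  + 0.0.0.0/0 (H3) depth=0
  + 197.252.68.0/24 (H3) depth=24
  + 170.244.32.0/20 (H0) depth=20
  + 170.244.39.144/32 (H3) depth=32
  ? 170.244.39.144  path d0:H3→d1:-→d2:-→d3:-→d4:-→d5:-→d6:-→d7:-→d8:-→d9:-→d10:-→d11:-→d12:-→d13:-→d14:-→d15:-→d16:-→d17:-→d18:-→d19:-→d20:H0→d21:-→d22:-→d23:-→d24:-→d25:-→d26:-→d27:-→d28:-→d29:-→d30:-→d31:-→d32:H3  best=H3
  + 0.0.0.0/0 (H2) depth=0
  + 170.244.39.0/24 (H3) depth=24
  del 157.0.0.0/8 (clear depth 8)
  + 170.233.120.0/21 (H2) depth=21
  + 168.0.0.0/6 (H3) depth=6
  ? 176.40.131.82  path d0:H2→d1:-→d2:-→d3:-  best=H2
  + 170.233.0.0/16 (H3) depth=16
  del 170.233.0.0/16 (clear depth 16)
  + 170.233.112.0/20 (H3) depth=20
  ? 170.244.39.144  path d0:H2→d1:-→d2:-→d3:-→d4:-→d5:-→d6:H3→d7:-→d8:-→d9:-→d10:-→d11:-→d12:-→d13:-→d14:-→d15:-→d16:-→d17:-→d18:-→d19:-→d20:H0→d21:-→d22:-→d23:-→d24:H3→d25:-→d26:-→d27:-→d28:-→d29:-→d30:-→d31:-→d32:H3  best=H3
  + 157.223.96.0/20 (H1) depth=20
  + 170.224.0.0/11 (H1) depth=11
  del 170.233.112.0/20 (clear depth 20)
  ? 157.223.96.1  path d0:H2→d1:-→d2:-→d3:-→d4:-→d5:-→d6:-→d7:-→d8:-→d9:-→d10:-→d11:-→d12:-→d13:-→d14:-→d15:-→d16:-→d17:-→d18:-→d19:-→d20:H1  best=H1
  ? 157.223.100.86  path d0:H2→d1:-→d2:-→d3:-→d4:-→d5:-→d6:-→d7:-→d8:-→d9:-→d10:-→d11:-→d12:-→d13:-→d14:-→d15:-→d16:-→d17:-→d18:-→d19:-→d20:H1  best=H1
  ? 170.244.33.152  path d0:H2→d1:-→d2:-→d3:-→d4:-→d5:-→d6:H3→d7:-→d8:-→d9:-→d10:-→d11:H1→d12:-→d13:-→d14:-→d15:-→d16:-→d17:-→d18:-→d19:-→d20:H0→d21:-  best=H0
  + 157.0.0.0/8 (H0) depth=8
  ? 170.244.39.105  path d0:H2→d1:-→d2:-→d3:-→d4:-→d5:-→d6:H3→d7:-→d8:-→d9:-→d10:-→d11:H1→d12:-→d13:-→d14:-→d15:-→d16:-→d17:-→d18:-→d19:-→d20:H0→d21:-→d22:-→d23:-→d24:H3  best=H3
  ? 36.63.67.203  path d0:H2  best=H2
  + 197.252.68.144/28 (H1) depth=28
  del 157.223.96.0/20 (clear depth 20)
  ? 170.244.32.0  path d0:H2→d1:-→d2:-→d3:-→d4:-→d5:-→d6:H3→d7:-→d8:-→d9:-→d10:-→d11:H1→d12:-→d13:-→d14:-→d15:-→d16:-→d17:-→d18:-→d19:-→d20:H0→d21:-  best=H0
  + 197.252.68.0/24 (H3) depth=24
  + 197.252.68.146/32 (H1) depth=32
  + 197.0.0.0/8 (H0) depth=8
  ? 197.252.68.144  path d0:H2→d1:-→d2:-→d3:-→d4:-→d5:-→d6:-→d7:-→d8:H0→d9:-→d10:-→d11:-→d12:-→d13:-→d14:-→d15:-→d16:-→d17:-→d18:-→d19:-→d20:-→d21:-→d22:-→d23:-→d24:H3→d25:-→d26:-→d27:-→d28:H1→d29:-→d30:-  best=H1
  + 157.223.109.109/32 (H3) depth=32
  ? 197.252.68.145  path d0:H2→d1:-→d2:-→d3:-→d4:-→d5:-→d6:-→d7:-→d8:H0→d9:-→d10:-→d11:-→d12:-→d13:-→d14:-→d15:-→d16:-→d17:-→d18:-→d19:-→d20:-→d21:-→d22:-→d23:-→d24:H3→d25:-→d26:-→d27:-→d28:H1→d29:-→d30:-  best=H1
  ? 197.0.60.16  path d0:H2→d1:-→d2:-→d3:-→d4:-→d5:-→d6:-→d7:-→d8:H0  best=H0
  ? 234.185.157.86  path d0:H2→d1:-→d2:-  best=H2

== LOOKUPS ==
["H3","H2","H3","H1","H1","H0","H3","H2","H0","H1","H1","H0","H2"]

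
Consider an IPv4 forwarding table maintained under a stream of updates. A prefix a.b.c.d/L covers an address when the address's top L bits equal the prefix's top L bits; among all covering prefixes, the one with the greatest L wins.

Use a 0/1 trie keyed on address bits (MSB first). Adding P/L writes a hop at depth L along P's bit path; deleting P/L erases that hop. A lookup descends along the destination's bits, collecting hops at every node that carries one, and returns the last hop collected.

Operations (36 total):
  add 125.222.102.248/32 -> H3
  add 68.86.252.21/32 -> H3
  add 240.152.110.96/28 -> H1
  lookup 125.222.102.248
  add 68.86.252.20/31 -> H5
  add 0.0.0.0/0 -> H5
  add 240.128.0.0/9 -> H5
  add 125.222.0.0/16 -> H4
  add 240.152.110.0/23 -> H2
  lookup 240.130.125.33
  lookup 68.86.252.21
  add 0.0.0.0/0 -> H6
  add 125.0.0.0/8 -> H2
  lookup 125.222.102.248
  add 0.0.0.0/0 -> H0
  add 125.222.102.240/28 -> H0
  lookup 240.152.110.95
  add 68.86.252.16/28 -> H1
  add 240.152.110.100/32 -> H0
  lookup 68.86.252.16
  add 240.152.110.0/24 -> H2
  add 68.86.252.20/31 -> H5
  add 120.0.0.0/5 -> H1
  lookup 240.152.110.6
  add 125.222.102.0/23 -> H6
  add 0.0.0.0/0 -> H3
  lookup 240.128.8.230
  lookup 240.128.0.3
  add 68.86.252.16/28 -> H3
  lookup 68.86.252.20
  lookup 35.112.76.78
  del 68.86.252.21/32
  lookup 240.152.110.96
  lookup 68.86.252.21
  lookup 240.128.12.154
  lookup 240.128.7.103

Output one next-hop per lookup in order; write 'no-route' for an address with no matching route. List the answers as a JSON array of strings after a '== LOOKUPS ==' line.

Trace:
  add 125.222.102.248/32 -> H3 at depth 32
  add 68.86.252.21/32 -> H3 at depth 32
  add 240.152.110.96/28 -> H1 at depth 28
  Q 125.222.102.248: descend 01111101110111100110011011111000 ; hops seen [H3] ; pick H3
  add 68.86.252.20/31 -> H5 at depth 31
  add 0.0.0.0/0 -> H5 at depth 0
  add 240.128.0.0/9 -> H5 at depth 9
  add 125.222.0.0/16 -> H4 at depth 16
  add 240.152.110.0/23 -> H2 at depth 23
  Q 240.130.125.33: descend 11110000100 ; hops seen [H5,H5] ; pick H5
  Q 68.86.252.21: descend 01000100010101101111110000010101 ; hops seen [H5,H5,H3] ; pick H3
  add 0.0.0.0/0 -> H6 at depth 0
  add 125.0.0.0/8 -> H2 at depth 8
  Q 125.222.102.248: descend 01111101110111100110011011111000 ; hops seen [H6,H2,H4,H3] ; pick H3
  add 0.0.0.0/0 -> H0 at depth 0
  add 125.222.102.240/28 -> H0 at depth 28
  Q 240.152.110.95: descend 11110000100110000110111001 ; hops seen [H0,H5,H2] ; pick H2
  add 68.86.252.16/28 -> H1 at depth 28
  add 240.152.110.100/32 -> H0 at depth 32
  Q 68.86.252.16: descend 01000100010101101111110000010 ; hops seen [H0,H1] ; pick H1
  add 240.152.110.0/24 -> H2 at depth 24
  add 68.86.252.20/31 -> H5 at depth 31
  add 120.0.0.0/5 -> H1 at depth 5
  Q 240.152.110.6: descend 1111000010011000011011100 ; hops seen [H0,H5,H2,H2] ; pick H2
  add 125.222.102.0/23 -> H6 at depth 23
  add 0.0.0.0/0 -> H3 at depth 0
  Q 240.128.8.230: descend 11110000100 ; hops seen [H3,H5] ; pick H5
  Q 240.128.0.3: descend 11110000100 ; hops seen [H3,H5] ; pick H5
  add 68.86.252.16/28 -> H3 at depth 28
  Q 68.86.252.20: descend 0100010001010110111111000001010 ; hops seen [H3,H3,H5] ; pick H5
  Q 35.112.76.78: descend 0 ; hops seen [H3] ; pick H3
  del 68.86.252.21/32 (clear depth 32)
  Q 240.152.110.96: descend 11110000100110000110111001100 ; hops seen [H3,H5,H2,H2,H1] ; pick H1
  Q 68.86.252.21: descend 01000100010101101111110000010101 ; hops seen [H3,H3,H5] ; pick H5
  Q 240.128.12.154: descend 11110000100 ; hops seen [H3,H5] ; pick H5
  Q 240.128.7.103: descend 11110000100 ; hops seen [H3,H5] ; pick H5

== LOOKUPS ==
["H3","H5","H3","H3","H2","H1","H2","H5","H5","H5","H3","H1","H5","H5","H5"]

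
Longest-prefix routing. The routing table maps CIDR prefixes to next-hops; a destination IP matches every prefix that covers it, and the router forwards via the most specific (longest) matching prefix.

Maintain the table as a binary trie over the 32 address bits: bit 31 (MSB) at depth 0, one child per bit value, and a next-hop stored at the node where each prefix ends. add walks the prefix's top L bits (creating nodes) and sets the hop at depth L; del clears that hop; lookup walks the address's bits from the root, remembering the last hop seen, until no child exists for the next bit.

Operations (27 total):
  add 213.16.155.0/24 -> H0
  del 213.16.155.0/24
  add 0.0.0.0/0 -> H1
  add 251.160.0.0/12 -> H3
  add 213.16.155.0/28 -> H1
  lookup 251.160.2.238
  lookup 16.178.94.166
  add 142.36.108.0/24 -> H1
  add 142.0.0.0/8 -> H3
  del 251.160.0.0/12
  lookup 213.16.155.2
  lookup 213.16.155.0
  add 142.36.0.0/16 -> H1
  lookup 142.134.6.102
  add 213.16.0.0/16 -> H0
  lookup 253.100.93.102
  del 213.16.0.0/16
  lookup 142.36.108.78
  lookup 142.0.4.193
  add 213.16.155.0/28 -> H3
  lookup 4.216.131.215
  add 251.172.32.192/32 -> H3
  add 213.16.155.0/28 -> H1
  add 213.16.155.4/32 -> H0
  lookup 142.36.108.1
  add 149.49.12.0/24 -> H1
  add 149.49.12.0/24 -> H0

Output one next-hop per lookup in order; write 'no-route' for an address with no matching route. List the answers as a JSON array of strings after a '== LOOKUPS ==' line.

Apply in order:
  + 213.16.155.0/24 (H0) depth=24
  del 213.16.155.0/24 (clear depth 24)
  + 0.0.0.0/0 (H1) depth=0
  + 251.160.0.0/12 (H3) depth=12
  + 213.16.155.0/28 (H1) depth=28
  Q 251.160.2.238: descend 111110111010 ; hops seen [H1,H3] ; pick H3
  Q 16.178.94.166: descend ε ; hops seen [H1] ; pick H1
  + 142.36.108.0/24 (H1) depth=24
  + 142.0.0.0/8 (H3) depth=8
  del 251.160.0.0/12 (clear depth 12)
  Q 213.16.155.2: descend 1101010100010000100110110000 ; hops seen [H1,H1] ; pick H1
  Q 213.16.155.0: descend 1101010100010000100110110000 ; hops seen [H1,H1] ; pick H1
  + 142.36.0.0/16 (H1) depth=16
  Q 142.134.6.102: descend 10001110 ; hops seen [H1,H3] ; pick H3
  + 213.16.0.0/16 (H0) depth=16
  Q 253.100.93.102: descend 11111 ; hops seen [H1] ; pick H1
  del 213.16.0.0/16 (clear depth 16)
  Q 142.36.108.78: descend 100011100010010001101100 ; hops seen [H1,H3,H1,H1] ; pick H1
  Q 142.0.4.193: descend 1000111000 ; hops seen [H1,H3] ; pick H3
  + 213.16.155.0/28 (H3) depth=28
  Q 4.216.131.215: descend ε ; hops seen [H1] ; pick H1
  + 251.172.32.192/32 (H3) depth=32
  + 213.16.155.0/28 (H1) depth=28
  + 213.16.155.4/32 (H0) depth=32
  Q 142.36.108.1: descend 100011100010010001101100 ; hops seen [H1,H3,H1,H1] ; pick H1
  + 149.49.12.0/24 (H1) depth=24
  + 149.49.12.0/24 (H0) depth=24

== LOOKUPS ==
["H3","H1","H1","H1","H3","H1","H1","H3","H1","H1"]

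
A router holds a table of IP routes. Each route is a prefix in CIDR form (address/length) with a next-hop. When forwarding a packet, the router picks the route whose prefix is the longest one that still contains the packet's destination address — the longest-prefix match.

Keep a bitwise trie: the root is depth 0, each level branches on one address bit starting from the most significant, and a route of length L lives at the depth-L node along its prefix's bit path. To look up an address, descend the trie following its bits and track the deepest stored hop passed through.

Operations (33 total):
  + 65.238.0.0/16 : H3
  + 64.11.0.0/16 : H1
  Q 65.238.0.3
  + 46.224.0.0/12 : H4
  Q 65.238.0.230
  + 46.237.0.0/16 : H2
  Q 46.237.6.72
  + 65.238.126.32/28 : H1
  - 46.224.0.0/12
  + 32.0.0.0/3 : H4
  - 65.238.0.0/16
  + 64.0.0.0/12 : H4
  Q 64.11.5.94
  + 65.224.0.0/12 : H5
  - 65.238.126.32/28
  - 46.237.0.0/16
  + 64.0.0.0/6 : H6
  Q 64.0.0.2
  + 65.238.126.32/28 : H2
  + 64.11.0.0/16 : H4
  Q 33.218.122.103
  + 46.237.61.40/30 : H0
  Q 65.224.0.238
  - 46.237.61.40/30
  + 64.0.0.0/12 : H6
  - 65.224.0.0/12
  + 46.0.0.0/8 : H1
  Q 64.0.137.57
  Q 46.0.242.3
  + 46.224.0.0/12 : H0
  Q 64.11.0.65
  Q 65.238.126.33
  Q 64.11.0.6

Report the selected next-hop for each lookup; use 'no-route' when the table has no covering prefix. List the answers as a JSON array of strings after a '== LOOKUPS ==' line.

Trace:
  add 65.238.0.0/16 -> H3 at depth 16
  add 64.11.0.0/16 -> H1 at depth 16
  lookup 65.238.0.3: bits 0100000111101110 walk d0:-→d1:-→d2:-→d3:-→d4:-→d5:-→d6:-→d7:-→d8:-→d9:-→d10:-→d11:-→d12:-→d13:-→d14:-→d15:-→d16:H3 -> H3
  add 46.224.0.0/12 -> H4 at depth 12
  lookup 65.238.0.230: bits 0100000111101110 walk d0:-→d1:-→d2:-→d3:-→d4:-→d5:-→d6:-→d7:-→d8:-→d9:-→d10:-→d11:-→d12:-→d13:-→d14:-→d15:-→d16:H3 -> H3
  add 46.237.0.0/16 -> H2 at depth 16
  lookup 46.237.6.72: bits 0010111011101101 walk d0:-→d1:-→d2:-→d3:-→d4:-→d5:-→d6:-→d7:-→d8:-→d9:-→d10:-→d11:-→d12:H4→d13:-→d14:-→d15:-→d16:H2 -> H2
  add 65.238.126.32/28 -> H1 at depth 28
  del 46.224.0.0/12 (clear depth 12)
  add 32.0.0.0/3 -> H4 at depth 3
  del 65.238.0.0/16 (clear depth 16)
  add 64.0.0.0/12 -> H4 at depth 12
  lookup 64.11.5.94: bits 0100000000001011 walk d0:-→d1:-→d2:-→d3:-→d4:-→d5:-→d6:-→d7:-→d8:-→d9:-→d10:-→d11:-→d12:H4→d13:-→d14:-→d15:-→d16:H1 -> H1
  add 65.224.0.0/12 -> H5 at depth 12
  del 65.238.126.32/28 (clear depth 28)
  del 46.237.0.0/16 (clear depth 16)
  add 64.0.0.0/6 -> H6 at depth 6
  lookup 64.0.0.2: bits 010000000000 walk d0:-→d1:-→d2:-→d3:-→d4:-→d5:-→d6:H6→d7:-→d8:-→d9:-→d10:-→d11:-→d12:H4 -> H4
  add 65.238.126.32/28 -> H2 at depth 28
  add 64.11.0.0/16 -> H4 at depth 16
  lookup 33.218.122.103: bits 0010 walk d0:-→d1:-→d2:-→d3:H4→d4:- -> H4
  add 46.237.61.40/30 -> H0 at depth 30
  lookup 65.224.0.238: bits 010000011110 walk d0:-→d1:-→d2:-→d3:-→d4:-→d5:-→d6:H6→d7:-→d8:-→d9:-→d10:-→d11:-→d12:H5 -> H5
  del 46.237.61.40/30 (clear depth 30)
  add 64.0.0.0/12 -> H6 at depth 12
  del 65.224.0.0/12 (clear depth 12)
  add 46.0.0.0/8 -> H1 at depth 8
  lookup 64.0.137.57: bits 010000000000 walk d0:-→d1:-→d2:-→d3:-→d4:-→d5:-→d6:H6→d7:-→d8:-→d9:-→d10:-→d11:-→d12:H6 -> H6
  lookup 46.0.242.3: bits 00101110 walk d0:-→d1:-→d2:-→d3:H4→d4:-→d5:-→d6:-→d7:-→d8:H1 -> H1
  add 46.224.0.0/12 -> H0 at depth 12
  lookup 64.11.0.65: bits 0100000000001011 walk d0:-→d1:-→d2:-→d3:-→d4:-→d5:-→d6:H6→d7:-→d8:-→d9:-→d10:-→d11:-→d12:H6→d13:-→d14:-→d15:-→d16:H4 -> H4
  lookup 65.238.126.33: bits 0100000111101110011111100010 walk d0:-→d1:-→d2:-→d3:-→d4:-→d5:-→d6:H6→d7:-→d8:-→d9:-→d10:-→d11:-→d12:-→d13:-→d14:-→d15:-→d16:-→d17:-→d18:-→d19:-→d20:-→d21:-→d22:-→d23:-→d24:-→d25:-→d26:-→d27:-→d28:H2 -> H2
  lookup 64.11.0.6: bits 0100000000001011 walk d0:-→d1:-→d2:-→d3:-→d4:-→d5:-→d6:H6→d7:-→d8:-→d9:-→d10:-→d11:-→d12:H6→d13:-→d14:-→d15:-→d16:H4 -> H4

== LOOKUPS ==
["H3","H3","H2","H1","H4","H4","H5","H6","H1","H4","H2","H4"]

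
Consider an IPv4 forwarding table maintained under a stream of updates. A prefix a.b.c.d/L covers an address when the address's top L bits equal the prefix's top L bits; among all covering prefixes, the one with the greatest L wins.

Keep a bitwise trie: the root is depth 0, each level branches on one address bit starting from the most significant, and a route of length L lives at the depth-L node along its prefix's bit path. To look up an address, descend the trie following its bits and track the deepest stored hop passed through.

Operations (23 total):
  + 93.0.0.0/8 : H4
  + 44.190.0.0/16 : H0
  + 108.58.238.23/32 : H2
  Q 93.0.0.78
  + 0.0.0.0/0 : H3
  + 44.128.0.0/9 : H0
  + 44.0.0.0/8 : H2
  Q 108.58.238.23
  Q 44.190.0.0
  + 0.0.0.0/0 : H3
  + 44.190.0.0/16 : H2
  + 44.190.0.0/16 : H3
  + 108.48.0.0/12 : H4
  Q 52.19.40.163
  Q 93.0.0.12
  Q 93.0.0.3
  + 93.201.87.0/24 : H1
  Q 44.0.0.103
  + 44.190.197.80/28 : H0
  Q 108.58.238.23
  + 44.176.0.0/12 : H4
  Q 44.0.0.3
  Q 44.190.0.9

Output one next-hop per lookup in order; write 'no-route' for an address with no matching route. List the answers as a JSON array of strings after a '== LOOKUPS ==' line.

Apply in order:
  add 93.0.0.0/8 -> H4 at depth 8
  add 44.190.0.0/16 -> H0 at depth 16
  add 108.58.238.23/32 -> H2 at depth 32
  lookup 93.0.0.78: bits 01011101 walk d0:-→d1:-→d2:-→d3:-→d4:-→d5:-→d6:-→d7:-→d8:H4 -> H4
  add 0.0.0.0/0 -> H3 at depth 0
  add 44.128.0.0/9 -> H0 at depth 9
  add 44.0.0.0/8 -> H2 at depth 8
  lookup 108.58.238.23: bits 01101100001110101110111000010111 walk d0:H3→d1:-→d2:-→d3:-→d4:-→d5:-→d6:-→d7:-→d8:-→d9:-→d10:-→d11:-→d12:-→d13:-→d14:-→d15:-→d16:-→d17:-→d18:-→d19:-→d20:-→d21:-→d22:-→d23:-→d24:-→d25:-→d26:-→d27:-→d28:-→d29:-→d30:-→d31:-→d32:H2 -> H2
  lookup 44.190.0.0: bits 0010110010111110 walk d0:H3→d1:-→d2:-→d3:-→d4:-→d5:-→d6:-→d7:-→d8:H2→d9:H0→d10:-→d11:-→d12:-→d13:-→d14:-→d15:-→d16:H0 -> H0
  add 0.0.0.0/0 -> H3 at depth 0
  add 44.190.0.0/16 -> H2 at depth 16
  add 44.190.0.0/16 -> H3 at depth 16
  add 108.48.0.0/12 -> H4 at depth 12
  lookup 52.19.40.163: bits 001 walk d0:H3→d1:-→d2:-→d3:- -> H3
  lookup 93.0.0.12: bits 01011101 walk d0:H3→d1:-→d2:-→d3:-→d4:-→d5:-→d6:-→d7:-→d8:H4 -> H4
  lookup 93.0.0.3: bits 01011101 walk d0:H3→d1:-→d2:-→d3:-→d4:-→d5:-→d6:-→d7:-→d8:H4 -> H4
  add 93.201.87.0/24 -> H1 at depth 24
  lookup 44.0.0.103: bits 00101100 walk d0:H3→d1:-→d2:-→d3:-→d4:-→d5:-→d6:-→d7:-→d8:H2 -> H2
  add 44.190.197.80/28 -> H0 at depth 28
  lookup 108.58.238.23: bits 01101100001110101110111000010111 walk d0:H3→d1:-→d2:-→d3:-→d4:-→d5:-→d6:-→d7:-→d8:-→d9:-→d10:-→d11:-→d12:H4→d13:-→d14:-→d15:-→d16:-→d17:-→d18:-→d19:-→d20:-→d21:-→d22:-→d23:-→d24:-→d25:-→d26:-→d27:-→d28:-→d29:-→d30:-→d31:-→d32:H2 -> H2
  add 44.176.0.0/12 -> H4 at depth 12
  lookup 44.0.0.3: bits 00101100 walk d0:H3→d1:-→d2:-→d3:-→d4:-→d5:-→d6:-→d7:-→d8:H2 -> H2
  lookup 44.190.0.9: bits 0010110010111110 walk d0:H3→d1:-→d2:-→d3:-→d4:-→d5:-→d6:-→d7:-→d8:H2→d9:H0→d10:-→d11:-→d12:H4→d13:-→d14:-→d15:-→d16:H3 -> H3

== LOOKUPS ==
["H4","H2","H0","H3","H4","H4","H2","H2","H2","H3"]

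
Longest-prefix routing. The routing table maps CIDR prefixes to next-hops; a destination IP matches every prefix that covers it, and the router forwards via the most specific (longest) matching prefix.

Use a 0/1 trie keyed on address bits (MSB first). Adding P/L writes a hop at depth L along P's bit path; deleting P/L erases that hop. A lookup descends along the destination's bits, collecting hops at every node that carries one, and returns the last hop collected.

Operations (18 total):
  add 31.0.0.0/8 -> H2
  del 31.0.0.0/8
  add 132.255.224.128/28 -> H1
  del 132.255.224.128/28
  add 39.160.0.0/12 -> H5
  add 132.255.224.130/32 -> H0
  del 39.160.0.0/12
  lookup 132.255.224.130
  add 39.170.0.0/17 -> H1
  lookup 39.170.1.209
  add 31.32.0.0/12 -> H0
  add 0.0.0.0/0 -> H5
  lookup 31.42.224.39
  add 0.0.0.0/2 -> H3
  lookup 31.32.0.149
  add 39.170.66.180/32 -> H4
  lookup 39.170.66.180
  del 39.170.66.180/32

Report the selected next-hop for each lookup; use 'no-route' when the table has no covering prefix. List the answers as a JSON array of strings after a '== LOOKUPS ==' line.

Apply in order:
  + 31.0.0.0/8 (H2) depth=8
  del 31.0.0.0/8 (clear depth 8)
  + 132.255.224.128/28 (H1) depth=28
  del 132.255.224.128/28 (clear depth 28)
  + 39.160.0.0/12 (H5) depth=12
  + 132.255.224.130/32 (H0) depth=32
  del 39.160.0.0/12 (clear depth 12)
  ? 132.255.224.130  path d0:-→d1:-→d2:-→d3:-→d4:-→d5:-→d6:-→d7:-→d8:-→d9:-→d10:-→d11:-→d12:-→d13:-→d14:-→d15:-→d16:-→d17:-→d18:-→d19:-→d20:-→d21:-→d22:-→d23:-→d24:-→d25:-→d26:-→d27:-→d28:-→d29:-→d30:-→d31:-→d32:H0  best=H0
  + 39.170.0.0/17 (H1) depth=17
  ? 39.170.1.209  path d0:-→d1:-→d2:-→d3:-→d4:-→d5:-→d6:-→d7:-→d8:-→d9:-→d10:-→d11:-→d12:-→d13:-→d14:-→d15:-→d16:-→d17:H1  best=H1
  + 31.32.0.0/12 (H0) depth=12
  + 0.0.0.0/0 (H5) depth=0
  ? 31.42.224.39  path d0:H5→d1:-→d2:-→d3:-→d4:-→d5:-→d6:-→d7:-→d8:-→d9:-→d10:-→d11:-→d12:H0  best=H0
  + 0.0.0.0/2 (H3) depth=2
  ? 31.32.0.149  path d0:H5→d1:-→d2:H3→d3:-→d4:-→d5:-→d6:-→d7:-→d8:-→d9:-→d10:-→d11:-→d12:H0  best=H0
  + 39.170.66.180/32 (H4) depth=32
  ? 39.170.66.180  path d0:H5→d1:-→d2:H3→d3:-→d4:-→d5:-→d6:-→d7:-→d8:-→d9:-→d10:-→d11:-→d12:-→d13:-→d14:-→d15:-→d16:-→d17:H1→d18:-→d19:-→d20:-→d21:-→d22:-→d23:-→d24:-→d25:-→d26:-→d27:-→d28:-→d29:-→d30:-→d31:-→d32:H4  best=H4
  del 39.170.66.180/32 (clear depth 32)

== LOOKUPS ==
["H0","H1","H0","H0","H4"]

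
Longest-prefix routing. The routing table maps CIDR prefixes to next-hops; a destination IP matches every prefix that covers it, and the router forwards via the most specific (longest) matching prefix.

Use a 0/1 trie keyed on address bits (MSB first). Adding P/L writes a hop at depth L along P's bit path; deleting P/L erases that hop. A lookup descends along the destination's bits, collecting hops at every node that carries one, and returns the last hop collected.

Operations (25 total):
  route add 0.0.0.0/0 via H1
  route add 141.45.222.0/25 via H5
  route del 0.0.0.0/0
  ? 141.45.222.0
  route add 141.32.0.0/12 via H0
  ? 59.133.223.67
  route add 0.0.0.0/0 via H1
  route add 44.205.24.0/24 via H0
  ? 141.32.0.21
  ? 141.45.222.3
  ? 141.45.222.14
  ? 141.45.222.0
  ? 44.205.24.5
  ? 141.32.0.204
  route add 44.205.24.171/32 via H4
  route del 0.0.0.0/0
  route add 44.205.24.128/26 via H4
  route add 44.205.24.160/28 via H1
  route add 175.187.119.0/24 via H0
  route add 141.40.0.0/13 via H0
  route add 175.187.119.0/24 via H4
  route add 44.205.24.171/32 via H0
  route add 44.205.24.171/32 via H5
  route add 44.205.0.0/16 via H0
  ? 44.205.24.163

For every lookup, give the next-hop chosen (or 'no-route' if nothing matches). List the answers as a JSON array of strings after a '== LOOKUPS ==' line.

Apply in order:
  add 0.0.0.0/0 -> H1 at depth 0
  add 141.45.222.0/25 -> H5 at depth 25
  del 0.0.0.0/0 (clear depth 0)
  Q 141.45.222.0: descend 1000110100101101110111100 ; hops seen [H5] ; pick H5
  add 141.32.0.0/12 -> H0 at depth 12
  Q 59.133.223.67: descend ε ; hops seen [∅] ; pick no-route
  add 0.0.0.0/0 -> H1 at depth 0
  add 44.205.24.0/24 -> H0 at depth 24
  Q 141.32.0.21: descend 100011010010 ; hops seen [H1,H0] ; pick H0
  Q 141.45.222.3: descend 1000110100101101110111100 ; hops seen [H1,H0,H5] ; pick H5
  Q 141.45.222.14: descend 1000110100101101110111100 ; hops seen [H1,H0,H5] ; pick H5
  Q 141.45.222.0: descend 1000110100101101110111100 ; hops seen [H1,H0,H5] ; pick H5
  Q 44.205.24.5: descend 001011001100110100011000 ; hops seen [H1,H0] ; pick H0
  Q 141.32.0.204: descend 100011010010 ; hops seen [H1,H0] ; pick H0
  add 44.205.24.171/32 -> H4 at depth 32
  del 0.0.0.0/0 (clear depth 0)
  add 44.205.24.128/26 -> H4 at depth 26
  add 44.205.24.160/28 -> H1 at depth 28
  add 175.187.119.0/24 -> H0 at depth 24
  add 141.40.0.0/13 -> H0 at depth 13
  add 175.187.119.0/24 -> H4 at depth 24
  add 44.205.24.171/32 -> H0 at depth 32
  add 44.205.24.171/32 -> H5 at depth 32
  add 44.205.0.0/16 -> H0 at depth 16
  Q 44.205.24.163: descend 0010110011001101000110001010 ; hops seen [H0,H0,H4,H1] ; pick H1

== LOOKUPS ==
["H5","no-route","H0","H5","H5","H5","H0","H0","H1"]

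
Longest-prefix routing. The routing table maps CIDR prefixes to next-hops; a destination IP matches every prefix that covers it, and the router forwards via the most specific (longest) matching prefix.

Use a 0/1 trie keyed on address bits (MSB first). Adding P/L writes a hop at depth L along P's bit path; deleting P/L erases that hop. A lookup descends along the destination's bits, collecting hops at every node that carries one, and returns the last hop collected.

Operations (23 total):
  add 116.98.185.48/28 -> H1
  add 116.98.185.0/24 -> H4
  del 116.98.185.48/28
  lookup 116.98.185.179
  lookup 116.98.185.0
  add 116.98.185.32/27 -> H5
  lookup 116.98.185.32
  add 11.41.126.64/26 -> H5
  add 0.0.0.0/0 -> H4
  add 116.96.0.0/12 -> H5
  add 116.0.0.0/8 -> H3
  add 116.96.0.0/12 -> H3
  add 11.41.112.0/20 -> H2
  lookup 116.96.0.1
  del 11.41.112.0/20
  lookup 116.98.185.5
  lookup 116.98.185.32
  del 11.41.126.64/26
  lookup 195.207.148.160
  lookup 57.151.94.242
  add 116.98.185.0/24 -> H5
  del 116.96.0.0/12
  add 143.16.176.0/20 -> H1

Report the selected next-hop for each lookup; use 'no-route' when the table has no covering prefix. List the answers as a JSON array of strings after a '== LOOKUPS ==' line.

Process each operation:
  + 116.98.185.48/28 (H1) depth=28
  + 116.98.185.0/24 (H4) depth=24
  - 116.98.185.48/28 clear@28
  lookup 116.98.185.179: bits 011101000110001010111001 walk d0:-→d1:-→d2:-→d3:-→d4:-→d5:-→d6:-→d7:-→d8:-→d9:-→d10:-→d11:-→d12:-→d13:-→d14:-→d15:-→d16:-→d17:-→d18:-→d19:-→d20:-→d21:-→d22:-→d23:-→d24:H4 -> H4
  lookup 116.98.185.0: bits 01110100011000101011100100 walk d0:-→d1:-→d2:-→d3:-→d4:-→d5:-→d6:-→d7:-→d8:-→d9:-→d10:-→d11:-→d12:-→d13:-→d14:-→d15:-→d16:-→d17:-→d18:-→d19:-→d20:-→d21:-→d22:-→d23:-→d24:H4→d25:-→d26:- -> H4
  + 116.98.185.32/27 (H5) depth=27
  lookup 116.98.185.32: bits 011101000110001010111001001 walk d0:-→d1:-→d2:-→d3:-→d4:-→d5:-→d6:-→d7:-→d8:-→d9:-→d10:-→d11:-→d12:-→d13:-→d14:-→d15:-→d16:-→d17:-→d18:-→d19:-→d20:-→d21:-→d22:-→d23:-→d24:H4→d25:-→d26:-→d27:H5 -> H5
  + 11.41.126.64/26 (H5) depth=26
  + 0.0.0.0/0 (H4) depth=0
  + 116.96.0.0/12 (H5) depth=12
  + 116.0.0.0/8 (H3) depth=8
  + 116.96.0.0/12 (H3) depth=12
  + 11.41.112.0/20 (H2) depth=20
  lookup 116.96.0.1: bits 01110100011000 walk d0:H4→d1:-→d2:-→d3:-→d4:-→d5:-→d6:-→d7:-→d8:H3→d9:-→d10:-→d11:-→d12:H3→d13:-→d14:- -> H3
  - 11.41.112.0/20 clear@20
  lookup 116.98.185.5: bits 01110100011000101011100100 walk d0:H4→d1:-→d2:-→d3:-→d4:-→d5:-→d6:-→d7:-→d8:H3→d9:-→d10:-→d11:-→d12:H3→d13:-→d14:-→d15:-→d16:-→d17:-→d18:-→d19:-→d20:-→d21:-→d22:-→d23:-→d24:H4→d25:-→d26:- -> H4
  lookup 116.98.185.32: bits 011101000110001010111001001 walk d0:H4→d1:-→d2:-→d3:-→d4:-→d5:-→d6:-→d7:-→d8:H3→d9:-→d10:-→d11:-→d12:H3→d13:-→d14:-→d15:-→d16:-→d17:-→d18:-→d19:-→d20:-→d21:-→d22:-→d23:-→d24:H4→d25:-→d26:-→d27:H5 -> H5
  - 11.41.126.64/26 clear@26
  lookup 195.207.148.160: bits ε walk d0:H4 -> H4
  lookup 57.151.94.242: bits 00 walk d0:H4→d1:-→d2:- -> H4
  + 116.98.185.0/24 (H5) depth=24
  - 116.96.0.0/12 clear@12
  + 143.16.176.0/20 (H1) depth=20

== LOOKUPS ==
["H4","H4","H5","H3","H4","H5","H4","H4"]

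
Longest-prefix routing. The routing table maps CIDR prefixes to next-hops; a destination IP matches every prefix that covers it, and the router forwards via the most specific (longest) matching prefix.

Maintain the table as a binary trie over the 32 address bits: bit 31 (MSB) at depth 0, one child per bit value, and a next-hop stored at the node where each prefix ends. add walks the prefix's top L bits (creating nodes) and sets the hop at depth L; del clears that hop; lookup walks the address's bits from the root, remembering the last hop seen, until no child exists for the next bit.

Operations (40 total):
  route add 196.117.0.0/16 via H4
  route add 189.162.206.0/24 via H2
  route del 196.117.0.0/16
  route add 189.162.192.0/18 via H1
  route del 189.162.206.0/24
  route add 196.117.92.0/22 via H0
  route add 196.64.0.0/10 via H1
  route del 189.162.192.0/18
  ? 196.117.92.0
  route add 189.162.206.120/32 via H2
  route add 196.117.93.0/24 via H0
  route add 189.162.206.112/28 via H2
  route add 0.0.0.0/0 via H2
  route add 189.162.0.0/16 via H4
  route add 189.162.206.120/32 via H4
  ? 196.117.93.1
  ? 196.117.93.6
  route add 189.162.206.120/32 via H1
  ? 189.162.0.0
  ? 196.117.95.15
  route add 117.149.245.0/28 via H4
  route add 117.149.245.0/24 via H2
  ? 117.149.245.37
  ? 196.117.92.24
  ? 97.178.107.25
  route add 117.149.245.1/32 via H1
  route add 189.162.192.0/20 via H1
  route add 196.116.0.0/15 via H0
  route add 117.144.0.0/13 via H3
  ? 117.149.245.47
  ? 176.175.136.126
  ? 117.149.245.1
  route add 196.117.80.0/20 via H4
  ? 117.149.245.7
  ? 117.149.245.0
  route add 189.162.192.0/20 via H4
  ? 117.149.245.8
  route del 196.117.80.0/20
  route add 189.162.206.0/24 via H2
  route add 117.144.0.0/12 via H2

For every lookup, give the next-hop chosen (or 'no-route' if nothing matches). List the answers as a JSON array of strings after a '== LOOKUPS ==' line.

Process each operation:
  add 196.117.0.0/16 -> H4 at depth 16
  add 189.162.206.0/24 -> H2 at depth 24
  del 196.117.0.0/16 (clear depth 16)
  add 189.162.192.0/18 -> H1 at depth 18
  del 189.162.206.0/24 (clear depth 24)
  add 196.117.92.0/22 -> H0 at depth 22
  add 196.64.0.0/10 -> H1 at depth 10
  del 189.162.192.0/18 (clear depth 18)
  Q 196.117.92.0: descend 1100010001110101010111 ; hops seen [H1,H0] ; pick H0
  add 189.162.206.120/32 -> H2 at depth 32
  add 196.117.93.0/24 -> H0 at depth 24
  add 189.162.206.112/28 -> H2 at depth 28
  add 0.0.0.0/0 -> H2 at depth 0
  add 189.162.0.0/16 -> H4 at depth 16
  add 189.162.206.120/32 -> H4 at depth 32
  Q 196.117.93.1: descend 110001000111010101011101 ; hops seen [H2,H1,H0,H0] ; pick H0
  Q 196.117.93.6: descend 110001000111010101011101 ; hops seen [H2,H1,H0,H0] ; pick H0
  add 189.162.206.120/32 -> H1 at depth 32
  Q 189.162.0.0: descend 1011110110100010 ; hops seen [H2,H4] ; pick H4
  Q 196.117.95.15: descend 1100010001110101010111 ; hops seen [H2,H1,H0] ; pick H0
  add 117.149.245.0/28 -> H4 at depth 28
  add 117.149.245.0/24 -> H2 at depth 24
  Q 117.149.245.37: descend 01110101100101011111010100 ; hops seen [H2,H2] ; pick H2
  Q 196.117.92.24: descend 11000100011101010101110 ; hops seen [H2,H1,H0] ; pick H0
  Q 97.178.107.25: descend 011 ; hops seen [H2] ; pick H2
  add 117.149.245.1/32 -> H1 at depth 32
  add 189.162.192.0/20 -> H1 at depth 20
  add 196.116.0.0/15 -> H0 at depth 15
  add 117.144.0.0/13 -> H3 at depth 13
  Q 117.149.245.47: descend 01110101100101011111010100 ; hops seen [H2,H3,H2] ; pick H2
  Q 176.175.136.126: descend 1011 ; hops seen [H2] ; pick H2
  Q 117.149.245.1: descend 01110101100101011111010100000001 ; hops seen [H2,H3,H2,H4,H1] ; pick H1
  add 196.117.80.0/20 -> H4 at depth 20
  Q 117.149.245.7: descend 01110101100101011111010100000 ; hops seen [H2,H3,H2,H4] ; pick H4
  Q 117.149.245.0: descend 0111010110010101111101010000000 ; hops seen [H2,H3,H2,H4] ; pick H4
  add 189.162.192.0/20 -> H4 at depth 20
  Q 117.149.245.8: descend 0111010110010101111101010000 ; hops seen [H2,H3,H2,H4] ; pick H4
  del 196.117.80.0/20 (clear depth 20)
  add 189.162.206.0/24 -> H2 at depth 24
  add 117.144.0.0/12 -> H2 at depth 12

== LOOKUPS ==
["H0","H0","H0","H4","H0","H2","H0","H2","H2","H2","H1","H4","H4","H4"]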